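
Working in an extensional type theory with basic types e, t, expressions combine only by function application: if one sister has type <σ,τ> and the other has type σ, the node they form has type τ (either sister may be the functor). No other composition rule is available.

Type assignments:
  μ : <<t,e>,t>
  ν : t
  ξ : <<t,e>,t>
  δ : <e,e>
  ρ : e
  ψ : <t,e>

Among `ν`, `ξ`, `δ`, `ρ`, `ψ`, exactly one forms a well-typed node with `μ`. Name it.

ψ

ν : t — no; μ wants <t,e>, and ν wants nothing (atomic).
ξ : <<t,e>,t> — no; μ wants <t,e>, and ξ wants <t,e>.
δ : <e,e> — no; μ wants <t,e>, and δ wants e.
ρ : e — no; μ wants <t,e>, and ρ wants nothing (atomic).
ψ — combines: μ : <<t,e>,t> takes ψ : <t,e> as argument, giving t.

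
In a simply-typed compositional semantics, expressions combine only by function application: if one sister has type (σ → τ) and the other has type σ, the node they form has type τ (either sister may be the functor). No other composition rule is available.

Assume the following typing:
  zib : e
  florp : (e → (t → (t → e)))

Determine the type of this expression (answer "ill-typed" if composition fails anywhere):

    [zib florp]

[zib florp]: florp is (e → (t → (t → e))), zib is e; result (t → (t → e)).

(t → (t → e))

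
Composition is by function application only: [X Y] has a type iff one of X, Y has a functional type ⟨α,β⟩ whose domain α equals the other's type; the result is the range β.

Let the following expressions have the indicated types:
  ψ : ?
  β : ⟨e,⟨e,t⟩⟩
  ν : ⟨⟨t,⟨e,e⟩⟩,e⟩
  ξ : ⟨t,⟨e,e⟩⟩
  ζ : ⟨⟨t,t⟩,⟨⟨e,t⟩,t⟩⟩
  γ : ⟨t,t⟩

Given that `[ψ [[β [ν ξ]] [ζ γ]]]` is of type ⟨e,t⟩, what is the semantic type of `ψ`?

⟨t,⟨e,t⟩⟩

For [ψ [[β [ν ξ]] [ζ γ]]] to have type ⟨e,t⟩ with [[β [ν ξ]] [ζ γ]] of type t, ψ must be the function: ψ : ⟨t,⟨e,t⟩⟩.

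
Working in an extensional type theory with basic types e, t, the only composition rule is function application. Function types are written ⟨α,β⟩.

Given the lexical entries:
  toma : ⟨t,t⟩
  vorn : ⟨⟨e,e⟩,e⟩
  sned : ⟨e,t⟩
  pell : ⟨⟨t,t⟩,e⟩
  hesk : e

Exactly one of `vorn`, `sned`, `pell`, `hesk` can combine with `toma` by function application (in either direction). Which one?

vorn : ⟨⟨e,e⟩,e⟩ — neither side's domain matches the other.
sned : ⟨e,t⟩ — neither side's domain matches the other.
pell — combines: pell : ⟨⟨t,t⟩,e⟩ takes toma : ⟨t,t⟩ as argument, giving e.
hesk : e — neither side's domain matches the other.

pell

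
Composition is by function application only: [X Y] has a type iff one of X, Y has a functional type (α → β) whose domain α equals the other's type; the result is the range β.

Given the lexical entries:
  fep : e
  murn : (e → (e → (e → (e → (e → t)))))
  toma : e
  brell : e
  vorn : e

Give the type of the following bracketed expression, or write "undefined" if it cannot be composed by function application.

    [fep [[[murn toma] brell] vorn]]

[murn toma]: functor murn : (e → (e → (e → (e → (e → t))))), argument toma : e; result (e → (e → (e → (e → t)))).
[[murn toma] brell]: functor [murn toma] : (e → (e → (e → (e → t)))), argument brell : e; result (e → (e → (e → t))).
[[[murn toma] brell] vorn]: functor [[murn toma] brell] : (e → (e → (e → t))), argument vorn : e; result (e → (e → t)).
[fep [[[murn toma] brell] vorn]]: functor [[[murn toma] brell] vorn] : (e → (e → t)), argument fep : e; result (e → t).

(e → t)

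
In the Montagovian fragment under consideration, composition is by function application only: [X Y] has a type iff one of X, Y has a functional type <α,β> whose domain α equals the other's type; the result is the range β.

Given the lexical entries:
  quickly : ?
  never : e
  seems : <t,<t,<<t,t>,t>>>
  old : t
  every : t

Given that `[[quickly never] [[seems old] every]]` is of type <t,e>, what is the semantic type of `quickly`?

<e,<<<t,t>,t>,<t,e>>>

For [[quickly never] [[seems old] every]] to have type <t,e> with [[seems old] every] of type <<t,t>,t>, [quickly never] must be the function: [quickly never] : <<<t,t>,t>,<t,e>>.
For [quickly never] to have type <<<t,t>,t>,<t,e>> with never of type e, quickly must be the function: quickly : <e,<<<t,t>,t>,<t,e>>>.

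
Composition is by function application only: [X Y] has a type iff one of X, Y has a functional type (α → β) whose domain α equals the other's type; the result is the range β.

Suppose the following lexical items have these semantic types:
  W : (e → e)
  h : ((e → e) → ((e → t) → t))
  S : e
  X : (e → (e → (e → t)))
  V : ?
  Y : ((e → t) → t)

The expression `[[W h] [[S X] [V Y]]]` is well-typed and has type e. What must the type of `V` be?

For [[W h] [[S X] [V Y]]] to have type e with [W h] of type ((e → t) → t), [[S X] [V Y]] must be the function: [[S X] [V Y]] : (((e → t) → t) → e).
For [[S X] [V Y]] to have type (((e → t) → t) → e) with [S X] of type (e → (e → t)), [V Y] must be the function: [V Y] : ((e → (e → t)) → (((e → t) → t) → e)).
For [V Y] to have type ((e → (e → t)) → (((e → t) → t) → e)) with Y of type ((e → t) → t), V must be the function: V : (((e → t) → t) → ((e → (e → t)) → (((e → t) → t) → e))).

(((e → t) → t) → ((e → (e → t)) → (((e → t) → t) → e)))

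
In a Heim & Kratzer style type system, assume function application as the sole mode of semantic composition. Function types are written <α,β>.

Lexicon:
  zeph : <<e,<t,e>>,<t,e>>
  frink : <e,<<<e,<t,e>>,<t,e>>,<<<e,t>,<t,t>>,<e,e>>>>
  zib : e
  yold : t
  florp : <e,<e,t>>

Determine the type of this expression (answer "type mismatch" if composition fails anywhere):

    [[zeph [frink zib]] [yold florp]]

[frink zib] — frink of type <e,<<<e,<t,e>>,<t,e>>,<<<e,t>,<t,t>>,<e,e>>>> combines with zib of type e: type <<<e,<t,e>>,<t,e>>,<<<e,t>,<t,t>>,<e,e>>>.
[zeph [frink zib]] — [frink zib] of type <<<e,<t,e>>,<t,e>>,<<<e,t>,<t,t>>,<e,e>>> combines with zeph of type <<e,<t,e>>,<t,e>>: type <<<e,t>,<t,t>>,<e,e>>.
At [yold florp]: neither t nor <e,<e,t>> can take the other as argument; the node is ill-typed.

type mismatch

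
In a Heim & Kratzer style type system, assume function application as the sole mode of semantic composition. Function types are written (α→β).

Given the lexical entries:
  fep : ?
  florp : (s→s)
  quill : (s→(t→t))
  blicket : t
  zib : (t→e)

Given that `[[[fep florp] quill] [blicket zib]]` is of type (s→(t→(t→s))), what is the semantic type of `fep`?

((s→s)→((s→(t→t))→(e→(s→(t→(t→s))))))

At [[[fep florp] quill] [blicket zib]] (required: (s→(t→(t→s)))): [blicket zib] is e, which is not a function with range (s→(t→(t→s))); hence [[fep florp] quill] is the functor — type (e→(s→(t→(t→s)))).
At [[fep florp] quill] (required: (e→(s→(t→(t→s))))): quill is (s→(t→t)), which is not a function with range (e→(s→(t→(t→s)))); hence [fep florp] is the functor — type ((s→(t→t))→(e→(s→(t→(t→s))))).
At [fep florp] (required: ((s→(t→t))→(e→(s→(t→(t→s)))))): florp is (s→s), which is not a function with range ((s→(t→t))→(e→(s→(t→(t→s))))); hence fep is the functor — type ((s→s)→((s→(t→t))→(e→(s→(t→(t→s)))))).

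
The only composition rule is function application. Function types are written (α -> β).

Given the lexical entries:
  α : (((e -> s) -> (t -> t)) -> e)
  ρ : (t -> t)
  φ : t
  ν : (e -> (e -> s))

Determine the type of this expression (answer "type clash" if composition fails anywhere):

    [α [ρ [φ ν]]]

[φ ν]: t with (e -> (e -> s)) — neither is a function whose domain matches the other; composition fails here.

type clash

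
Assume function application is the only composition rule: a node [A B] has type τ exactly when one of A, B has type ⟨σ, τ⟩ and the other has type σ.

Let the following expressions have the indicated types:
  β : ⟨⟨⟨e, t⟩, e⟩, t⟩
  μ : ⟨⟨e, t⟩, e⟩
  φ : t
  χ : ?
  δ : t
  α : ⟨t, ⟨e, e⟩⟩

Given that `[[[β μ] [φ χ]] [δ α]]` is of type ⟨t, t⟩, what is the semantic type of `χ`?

For [[[β μ] [φ χ]] [δ α]] to have type ⟨t, t⟩ with [δ α] of type ⟨e, e⟩, [[β μ] [φ χ]] must be the function: [[β μ] [φ χ]] : ⟨⟨e, e⟩, ⟨t, t⟩⟩.
For [[β μ] [φ χ]] to have type ⟨⟨e, e⟩, ⟨t, t⟩⟩ with [β μ] of type t, [φ χ] must be the function: [φ χ] : ⟨t, ⟨⟨e, e⟩, ⟨t, t⟩⟩⟩.
For [φ χ] to have type ⟨t, ⟨⟨e, e⟩, ⟨t, t⟩⟩⟩ with φ of type t, χ must be the function: χ : ⟨t, ⟨t, ⟨⟨e, e⟩, ⟨t, t⟩⟩⟩⟩.

⟨t, ⟨t, ⟨⟨e, e⟩, ⟨t, t⟩⟩⟩⟩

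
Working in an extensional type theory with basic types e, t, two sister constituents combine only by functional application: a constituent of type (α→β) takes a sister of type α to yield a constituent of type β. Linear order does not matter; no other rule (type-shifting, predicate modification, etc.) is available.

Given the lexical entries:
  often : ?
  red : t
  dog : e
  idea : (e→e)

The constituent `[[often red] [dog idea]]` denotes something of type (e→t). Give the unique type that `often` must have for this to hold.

(t→(e→(e→t)))

[[often red] [dog idea]] must have type (e→t). The sister [dog idea] has type e; that is not a function onto (e→t), so [often red] must be the functor, of type (e→(e→t)).
[often red] must have type (e→(e→t)). The sister red has type t; that is not a function onto (e→(e→t)), so often must be the functor, of type (t→(e→(e→t))).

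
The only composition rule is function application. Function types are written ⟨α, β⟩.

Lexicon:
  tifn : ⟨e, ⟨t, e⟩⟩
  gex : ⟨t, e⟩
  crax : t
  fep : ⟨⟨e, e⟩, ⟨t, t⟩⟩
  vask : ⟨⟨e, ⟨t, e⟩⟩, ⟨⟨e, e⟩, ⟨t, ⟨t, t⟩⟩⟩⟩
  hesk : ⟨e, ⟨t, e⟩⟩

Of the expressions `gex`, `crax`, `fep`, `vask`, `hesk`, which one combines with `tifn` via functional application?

gex : ⟨t, e⟩ — does not combine with tifn.
crax : t — does not combine with tifn.
fep : ⟨⟨e, e⟩, ⟨t, t⟩⟩ — does not combine with tifn.
vask — combines: vask : ⟨⟨e, ⟨t, e⟩⟩, ⟨⟨e, e⟩, ⟨t, ⟨t, t⟩⟩⟩⟩ takes tifn : ⟨e, ⟨t, e⟩⟩ as argument, giving ⟨⟨e, e⟩, ⟨t, ⟨t, t⟩⟩⟩.
hesk : ⟨e, ⟨t, e⟩⟩ — does not combine with tifn.

vask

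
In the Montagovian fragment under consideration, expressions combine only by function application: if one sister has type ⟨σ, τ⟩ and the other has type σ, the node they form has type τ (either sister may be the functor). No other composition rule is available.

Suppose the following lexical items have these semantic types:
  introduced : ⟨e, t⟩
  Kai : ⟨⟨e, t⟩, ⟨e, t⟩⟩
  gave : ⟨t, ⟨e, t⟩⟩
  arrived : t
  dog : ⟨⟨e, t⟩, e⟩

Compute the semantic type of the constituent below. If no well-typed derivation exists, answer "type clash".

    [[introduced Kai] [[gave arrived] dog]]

[introduced Kai]: Kai is ⟨⟨e, t⟩, ⟨e, t⟩⟩, introduced is ⟨e, t⟩; result ⟨e, t⟩.
[gave arrived]: gave is ⟨t, ⟨e, t⟩⟩, arrived is t; result ⟨e, t⟩.
[[gave arrived] dog]: dog is ⟨⟨e, t⟩, e⟩, [gave arrived] is ⟨e, t⟩; result e.
[[introduced Kai] [[gave arrived] dog]]: [introduced Kai] is ⟨e, t⟩, [[gave arrived] dog] is e; result t.

t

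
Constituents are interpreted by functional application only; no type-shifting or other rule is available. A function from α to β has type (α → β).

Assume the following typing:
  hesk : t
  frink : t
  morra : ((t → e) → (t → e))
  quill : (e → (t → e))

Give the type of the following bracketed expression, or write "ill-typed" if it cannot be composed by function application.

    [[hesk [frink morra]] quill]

[frink morra]: t with ((t → e) → (t → e)) — neither is a function whose domain matches the other; composition fails here.

ill-typed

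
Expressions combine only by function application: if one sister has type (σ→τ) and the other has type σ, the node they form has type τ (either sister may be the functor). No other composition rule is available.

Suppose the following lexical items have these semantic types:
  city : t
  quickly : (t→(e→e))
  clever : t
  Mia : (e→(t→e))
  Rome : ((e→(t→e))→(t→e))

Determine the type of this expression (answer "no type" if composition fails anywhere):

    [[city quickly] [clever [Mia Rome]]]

e

At [city quickly], quickly : (t→(e→e)) takes city : t, giving (e→e).
At [Mia Rome], Rome : ((e→(t→e))→(t→e)) takes Mia : (e→(t→e)), giving (t→e).
At [clever [Mia Rome]], [Mia Rome] : (t→e) takes clever : t, giving e.
At [[city quickly] [clever [Mia Rome]]], [city quickly] : (e→e) takes [clever [Mia Rome]] : e, giving e.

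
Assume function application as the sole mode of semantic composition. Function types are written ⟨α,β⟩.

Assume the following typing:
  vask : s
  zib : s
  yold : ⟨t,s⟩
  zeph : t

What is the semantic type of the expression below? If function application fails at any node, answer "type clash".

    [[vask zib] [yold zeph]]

[vask zib]: s and s cannot combine by function application — type clash.

type clash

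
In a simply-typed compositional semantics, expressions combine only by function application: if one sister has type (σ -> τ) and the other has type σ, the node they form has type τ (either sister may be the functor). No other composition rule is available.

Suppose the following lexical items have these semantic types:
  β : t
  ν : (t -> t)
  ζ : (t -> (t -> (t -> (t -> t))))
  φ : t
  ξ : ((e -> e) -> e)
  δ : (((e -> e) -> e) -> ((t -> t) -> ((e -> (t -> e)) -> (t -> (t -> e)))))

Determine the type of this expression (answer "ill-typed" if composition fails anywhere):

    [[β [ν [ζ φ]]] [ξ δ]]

At [ζ φ], ζ : (t -> (t -> (t -> (t -> t)))) takes φ : t, giving (t -> (t -> (t -> t))).
At [ν [ζ φ]]: neither (t -> t) nor (t -> (t -> (t -> t))) can take the other as argument; the node is ill-typed.

ill-typed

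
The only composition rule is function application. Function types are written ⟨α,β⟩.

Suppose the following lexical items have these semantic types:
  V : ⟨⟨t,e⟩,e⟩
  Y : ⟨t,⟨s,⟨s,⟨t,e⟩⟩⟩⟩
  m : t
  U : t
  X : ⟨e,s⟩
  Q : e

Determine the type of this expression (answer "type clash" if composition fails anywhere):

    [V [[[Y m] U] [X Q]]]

[Y m]: ⟨t,⟨s,⟨s,⟨t,e⟩⟩⟩⟩ applied to t yields ⟨s,⟨s,⟨t,e⟩⟩⟩.
[[Y m] U]: ⟨s,⟨s,⟨t,e⟩⟩⟩ with t — neither is a function whose domain matches the other; composition fails here.

type clash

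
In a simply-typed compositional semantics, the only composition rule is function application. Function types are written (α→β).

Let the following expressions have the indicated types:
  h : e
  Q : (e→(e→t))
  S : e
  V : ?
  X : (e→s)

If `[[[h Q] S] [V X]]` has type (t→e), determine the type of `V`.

((e→s)→(t→(t→e)))

[[[h Q] S] [V X]] must have type (t→e). The sister [[h Q] S] has type t; that is not a function onto (t→e), so [V X] must be the functor, of type (t→(t→e)).
[V X] must have type (t→(t→e)). The sister X has type (e→s); that is not a function onto (t→(t→e)), so V must be the functor, of type ((e→s)→(t→(t→e))).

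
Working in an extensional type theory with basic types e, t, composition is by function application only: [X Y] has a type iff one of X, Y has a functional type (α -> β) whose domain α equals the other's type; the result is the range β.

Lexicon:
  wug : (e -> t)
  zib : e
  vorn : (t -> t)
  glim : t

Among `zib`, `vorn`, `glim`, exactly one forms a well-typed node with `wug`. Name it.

zib — combines: wug : (e -> t) takes zib : e as argument, giving t.
vorn : (t -> t) — neither side's domain matches the other.
glim : t — neither side's domain matches the other.

zib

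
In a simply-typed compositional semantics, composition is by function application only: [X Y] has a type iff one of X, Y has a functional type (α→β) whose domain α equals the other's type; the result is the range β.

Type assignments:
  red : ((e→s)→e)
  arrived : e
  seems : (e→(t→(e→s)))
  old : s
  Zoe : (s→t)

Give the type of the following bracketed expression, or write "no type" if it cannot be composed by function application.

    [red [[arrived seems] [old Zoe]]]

[arrived seems]: seems is (e→(t→(e→s))), arrived is e; result (t→(e→s)).
[old Zoe]: Zoe is (s→t), old is s; result t.
[[arrived seems] [old Zoe]]: [arrived seems] is (t→(e→s)), [old Zoe] is t; result (e→s).
[red [[arrived seems] [old Zoe]]]: red is ((e→s)→e), [[arrived seems] [old Zoe]] is (e→s); result e.

e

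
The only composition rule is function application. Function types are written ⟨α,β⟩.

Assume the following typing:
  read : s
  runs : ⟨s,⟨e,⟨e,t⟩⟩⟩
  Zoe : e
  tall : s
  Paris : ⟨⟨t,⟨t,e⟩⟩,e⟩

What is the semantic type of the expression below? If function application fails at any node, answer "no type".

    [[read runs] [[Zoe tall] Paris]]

At [read runs], runs : ⟨s,⟨e,⟨e,t⟩⟩⟩ takes read : s, giving ⟨e,⟨e,t⟩⟩.
[Zoe tall]: e and s cannot combine by function application — type clash.

no type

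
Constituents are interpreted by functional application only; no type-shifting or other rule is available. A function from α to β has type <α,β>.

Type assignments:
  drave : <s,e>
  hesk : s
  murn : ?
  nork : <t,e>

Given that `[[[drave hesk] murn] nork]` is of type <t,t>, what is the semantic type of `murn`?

At [[[drave hesk] murn] nork] (required: <t,t>): nork is <t,e>, which is not a function with range <t,t>; hence [[drave hesk] murn] is the functor — type <<t,e>,<t,t>>.
At [[drave hesk] murn] (required: <<t,e>,<t,t>>): [drave hesk] is e, which is not a function with range <<t,e>,<t,t>>; hence murn is the functor — type <e,<<t,e>,<t,t>>>.

<e,<<t,e>,<t,t>>>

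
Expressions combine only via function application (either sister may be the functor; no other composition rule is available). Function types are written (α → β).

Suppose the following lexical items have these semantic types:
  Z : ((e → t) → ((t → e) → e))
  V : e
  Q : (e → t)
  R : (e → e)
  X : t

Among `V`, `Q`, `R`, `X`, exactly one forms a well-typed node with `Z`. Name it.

V : e — Z needs (e → t); V needs nothing (atomic); neither fits.
Q — combines: Z : ((e → t) → ((t → e) → e)) takes Q : (e → t) as argument, giving ((t → e) → e).
R : (e → e) — Z needs (e → t); R needs e; neither fits.
X : t — Z needs (e → t); X needs nothing (atomic); neither fits.

Q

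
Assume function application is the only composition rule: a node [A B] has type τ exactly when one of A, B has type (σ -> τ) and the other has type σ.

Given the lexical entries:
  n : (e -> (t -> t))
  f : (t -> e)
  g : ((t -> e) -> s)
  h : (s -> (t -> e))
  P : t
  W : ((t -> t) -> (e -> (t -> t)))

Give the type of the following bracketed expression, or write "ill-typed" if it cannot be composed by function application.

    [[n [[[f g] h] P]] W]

(e -> (t -> t))

[f g]: g is ((t -> e) -> s), f is (t -> e); result s.
[[f g] h]: h is (s -> (t -> e)), [f g] is s; result (t -> e).
[[[f g] h] P]: [[f g] h] is (t -> e), P is t; result e.
[n [[[f g] h] P]]: n is (e -> (t -> t)), [[[f g] h] P] is e; result (t -> t).
[[n [[[f g] h] P]] W]: W is ((t -> t) -> (e -> (t -> t))), [n [[[f g] h] P]] is (t -> t); result (e -> (t -> t)).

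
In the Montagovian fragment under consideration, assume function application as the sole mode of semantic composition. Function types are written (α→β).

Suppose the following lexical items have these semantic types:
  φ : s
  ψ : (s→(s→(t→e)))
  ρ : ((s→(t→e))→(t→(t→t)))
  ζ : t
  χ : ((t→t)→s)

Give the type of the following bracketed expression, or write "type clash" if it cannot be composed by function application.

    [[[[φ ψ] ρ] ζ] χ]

At [φ ψ], ψ : (s→(s→(t→e))) takes φ : s, giving (s→(t→e)).
At [[φ ψ] ρ], ρ : ((s→(t→e))→(t→(t→t))) takes [φ ψ] : (s→(t→e)), giving (t→(t→t)).
At [[[φ ψ] ρ] ζ], [[φ ψ] ρ] : (t→(t→t)) takes ζ : t, giving (t→t).
At [[[[φ ψ] ρ] ζ] χ], χ : ((t→t)→s) takes [[[φ ψ] ρ] ζ] : (t→t), giving s.

s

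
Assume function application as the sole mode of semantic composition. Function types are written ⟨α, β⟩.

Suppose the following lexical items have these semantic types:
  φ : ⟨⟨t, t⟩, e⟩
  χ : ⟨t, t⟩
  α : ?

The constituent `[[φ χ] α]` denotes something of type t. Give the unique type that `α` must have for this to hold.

⟨e, t⟩

[[φ χ] α] must have type t. The sister [φ χ] has type e; that is not a function onto t, so α must be the functor, of type ⟨e, t⟩.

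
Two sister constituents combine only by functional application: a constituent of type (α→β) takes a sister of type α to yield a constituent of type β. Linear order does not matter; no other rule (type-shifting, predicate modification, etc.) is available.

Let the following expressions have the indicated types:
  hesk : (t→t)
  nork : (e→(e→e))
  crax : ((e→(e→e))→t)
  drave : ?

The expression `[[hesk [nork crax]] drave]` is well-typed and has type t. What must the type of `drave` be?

(t→t)

[[hesk [nork crax]] drave] must have type t. The sister [hesk [nork crax]] has type t; that is not a function onto t, so drave must be the functor, of type (t→t).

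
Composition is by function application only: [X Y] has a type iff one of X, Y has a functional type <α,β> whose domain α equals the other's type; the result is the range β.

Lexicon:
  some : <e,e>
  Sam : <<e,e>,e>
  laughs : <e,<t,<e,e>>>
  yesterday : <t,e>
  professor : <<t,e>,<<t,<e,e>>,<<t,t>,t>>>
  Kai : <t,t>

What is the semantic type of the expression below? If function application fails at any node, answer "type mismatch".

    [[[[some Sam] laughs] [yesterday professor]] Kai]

t

[some Sam]: Sam is <<e,e>,e>, some is <e,e>; result e.
[[some Sam] laughs]: laughs is <e,<t,<e,e>>>, [some Sam] is e; result <t,<e,e>>.
[yesterday professor]: professor is <<t,e>,<<t,<e,e>>,<<t,t>,t>>>, yesterday is <t,e>; result <<t,<e,e>>,<<t,t>,t>>.
[[[some Sam] laughs] [yesterday professor]]: [yesterday professor] is <<t,<e,e>>,<<t,t>,t>>, [[some Sam] laughs] is <t,<e,e>>; result <<t,t>,t>.
[[[[some Sam] laughs] [yesterday professor]] Kai]: [[[some Sam] laughs] [yesterday professor]] is <<t,t>,t>, Kai is <t,t>; result t.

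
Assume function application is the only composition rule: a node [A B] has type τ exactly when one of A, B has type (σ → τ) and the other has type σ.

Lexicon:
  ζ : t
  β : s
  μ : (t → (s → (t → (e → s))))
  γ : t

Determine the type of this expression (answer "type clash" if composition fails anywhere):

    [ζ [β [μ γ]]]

(e → s)

[μ γ] — μ of type (t → (s → (t → (e → s)))) combines with γ of type t: type (s → (t → (e → s))).
[β [μ γ]] — [μ γ] of type (s → (t → (e → s))) combines with β of type s: type (t → (e → s)).
[ζ [β [μ γ]]] — [β [μ γ]] of type (t → (e → s)) combines with ζ of type t: type (e → s).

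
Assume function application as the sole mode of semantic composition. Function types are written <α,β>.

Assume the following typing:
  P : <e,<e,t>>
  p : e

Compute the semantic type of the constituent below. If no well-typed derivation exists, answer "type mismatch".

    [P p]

At [P p], P : <e,<e,t>> takes p : e, giving <e,t>.

<e,t>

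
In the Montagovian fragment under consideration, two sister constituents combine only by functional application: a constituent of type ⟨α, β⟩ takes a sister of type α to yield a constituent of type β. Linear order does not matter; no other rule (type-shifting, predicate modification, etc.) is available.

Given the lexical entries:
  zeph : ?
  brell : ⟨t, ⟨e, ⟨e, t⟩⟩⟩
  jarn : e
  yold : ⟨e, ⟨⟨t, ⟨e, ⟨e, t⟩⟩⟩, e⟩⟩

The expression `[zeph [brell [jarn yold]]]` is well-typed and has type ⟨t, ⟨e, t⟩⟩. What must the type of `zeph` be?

[zeph [brell [jarn yold]]] must have type ⟨t, ⟨e, t⟩⟩. The sister [brell [jarn yold]] has type e; that is not a function onto ⟨t, ⟨e, t⟩⟩, so zeph must be the functor, of type ⟨e, ⟨t, ⟨e, t⟩⟩⟩.

⟨e, ⟨t, ⟨e, t⟩⟩⟩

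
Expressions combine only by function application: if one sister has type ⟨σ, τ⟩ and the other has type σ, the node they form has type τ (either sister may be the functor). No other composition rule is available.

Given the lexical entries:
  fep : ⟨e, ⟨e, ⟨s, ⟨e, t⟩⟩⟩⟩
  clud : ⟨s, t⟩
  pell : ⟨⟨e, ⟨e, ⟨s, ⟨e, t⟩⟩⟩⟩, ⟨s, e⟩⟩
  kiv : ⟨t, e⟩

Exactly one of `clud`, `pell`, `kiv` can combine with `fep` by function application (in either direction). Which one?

pell

clud : ⟨s, t⟩ — neither side's domain matches the other.
pell — combines: pell : ⟨⟨e, ⟨e, ⟨s, ⟨e, t⟩⟩⟩⟩, ⟨s, e⟩⟩ takes fep : ⟨e, ⟨e, ⟨s, ⟨e, t⟩⟩⟩⟩ as argument, giving ⟨s, e⟩.
kiv : ⟨t, e⟩ — neither side's domain matches the other.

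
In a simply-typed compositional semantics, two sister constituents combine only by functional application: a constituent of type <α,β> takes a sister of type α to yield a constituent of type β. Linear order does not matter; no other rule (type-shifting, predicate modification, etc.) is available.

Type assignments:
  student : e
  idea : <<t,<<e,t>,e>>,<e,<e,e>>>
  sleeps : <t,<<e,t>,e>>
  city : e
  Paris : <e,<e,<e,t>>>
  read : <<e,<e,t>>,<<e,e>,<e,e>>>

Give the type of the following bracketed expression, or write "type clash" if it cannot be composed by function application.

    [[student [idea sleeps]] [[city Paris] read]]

[idea sleeps]: <<t,<<e,t>,e>>,<e,<e,e>>> applied to <t,<<e,t>,e>> yields <e,<e,e>>.
[student [idea sleeps]]: <e,<e,e>> applied to e yields <e,e>.
[city Paris]: <e,<e,<e,t>>> applied to e yields <e,<e,t>>.
[[city Paris] read]: <<e,<e,t>>,<<e,e>,<e,e>>> applied to <e,<e,t>> yields <<e,e>,<e,e>>.
[[student [idea sleeps]] [[city Paris] read]]: <<e,e>,<e,e>> applied to <e,e> yields <e,e>.

<e,e>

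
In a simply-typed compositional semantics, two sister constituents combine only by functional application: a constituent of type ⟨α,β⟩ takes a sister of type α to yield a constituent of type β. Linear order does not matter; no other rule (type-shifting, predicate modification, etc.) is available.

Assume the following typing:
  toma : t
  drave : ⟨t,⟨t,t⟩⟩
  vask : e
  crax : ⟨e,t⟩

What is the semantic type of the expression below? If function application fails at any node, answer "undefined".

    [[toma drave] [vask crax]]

t

[toma drave]: ⟨t,⟨t,t⟩⟩ applied to t yields ⟨t,t⟩.
[vask crax]: ⟨e,t⟩ applied to e yields t.
[[toma drave] [vask crax]]: ⟨t,t⟩ applied to t yields t.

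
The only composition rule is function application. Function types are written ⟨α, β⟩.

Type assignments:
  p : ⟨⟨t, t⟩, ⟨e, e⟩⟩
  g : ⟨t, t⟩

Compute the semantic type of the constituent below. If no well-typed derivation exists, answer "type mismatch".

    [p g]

[p g]: ⟨⟨t, t⟩, ⟨e, e⟩⟩ applied to ⟨t, t⟩ yields ⟨e, e⟩.

⟨e, e⟩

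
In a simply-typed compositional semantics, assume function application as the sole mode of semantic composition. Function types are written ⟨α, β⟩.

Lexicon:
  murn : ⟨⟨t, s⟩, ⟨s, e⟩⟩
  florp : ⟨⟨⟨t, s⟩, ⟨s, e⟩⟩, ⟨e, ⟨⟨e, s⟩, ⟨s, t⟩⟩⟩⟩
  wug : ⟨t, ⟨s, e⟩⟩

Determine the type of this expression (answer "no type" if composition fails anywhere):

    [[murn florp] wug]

[murn florp]: ⟨⟨⟨t, s⟩, ⟨s, e⟩⟩, ⟨e, ⟨⟨e, s⟩, ⟨s, t⟩⟩⟩⟩ applied to ⟨⟨t, s⟩, ⟨s, e⟩⟩ yields ⟨e, ⟨⟨e, s⟩, ⟨s, t⟩⟩⟩.
[[murn florp] wug]: ⟨e, ⟨⟨e, s⟩, ⟨s, t⟩⟩⟩ and ⟨t, ⟨s, e⟩⟩ cannot combine by function application — type clash.

no type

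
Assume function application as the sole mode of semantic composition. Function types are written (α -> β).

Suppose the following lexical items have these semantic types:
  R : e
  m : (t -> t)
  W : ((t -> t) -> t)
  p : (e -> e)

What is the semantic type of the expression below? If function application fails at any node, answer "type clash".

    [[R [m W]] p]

type clash

[m W]: functor W : ((t -> t) -> t), argument m : (t -> t); result t.
[R [m W]]: e with t — neither is a function whose domain matches the other; composition fails here.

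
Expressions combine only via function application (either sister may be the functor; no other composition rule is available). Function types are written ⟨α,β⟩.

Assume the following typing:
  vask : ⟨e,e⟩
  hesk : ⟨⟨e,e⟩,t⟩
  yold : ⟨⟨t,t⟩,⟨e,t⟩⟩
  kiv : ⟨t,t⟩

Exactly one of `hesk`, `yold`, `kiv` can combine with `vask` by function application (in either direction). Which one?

hesk

hesk — combines: hesk : ⟨⟨e,e⟩,t⟩ takes vask : ⟨e,e⟩ as argument, giving t.
yold : ⟨⟨t,t⟩,⟨e,t⟩⟩ — neither side's domain matches the other.
kiv : ⟨t,t⟩ — neither side's domain matches the other.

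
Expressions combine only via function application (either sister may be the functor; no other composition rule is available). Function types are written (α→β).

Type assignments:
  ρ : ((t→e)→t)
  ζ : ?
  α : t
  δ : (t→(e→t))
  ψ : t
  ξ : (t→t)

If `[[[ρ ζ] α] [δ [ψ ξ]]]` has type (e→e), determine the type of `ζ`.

[[[ρ ζ] α] [δ [ψ ξ]]] must have type (e→e). The sister [δ [ψ ξ]] has type (e→t); that is not a function onto (e→e), so [[ρ ζ] α] must be the functor, of type ((e→t)→(e→e)).
[[ρ ζ] α] must have type ((e→t)→(e→e)). The sister α has type t; that is not a function onto ((e→t)→(e→e)), so [ρ ζ] must be the functor, of type (t→((e→t)→(e→e))).
[ρ ζ] must have type (t→((e→t)→(e→e))). The sister ρ has type ((t→e)→t); that is not a function onto (t→((e→t)→(e→e))), so ζ must be the functor, of type (((t→e)→t)→(t→((e→t)→(e→e)))).

(((t→e)→t)→(t→((e→t)→(e→e))))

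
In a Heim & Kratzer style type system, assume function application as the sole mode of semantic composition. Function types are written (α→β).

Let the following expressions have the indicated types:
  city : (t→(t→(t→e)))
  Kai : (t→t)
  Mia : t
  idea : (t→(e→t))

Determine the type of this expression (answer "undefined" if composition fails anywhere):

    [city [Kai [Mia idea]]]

undefined

[Mia idea] — idea of type (t→(e→t)) combines with Mia of type t: type (e→t).
At [Kai [Mia idea]]: neither (t→t) nor (e→t) can take the other as argument; the node is ill-typed.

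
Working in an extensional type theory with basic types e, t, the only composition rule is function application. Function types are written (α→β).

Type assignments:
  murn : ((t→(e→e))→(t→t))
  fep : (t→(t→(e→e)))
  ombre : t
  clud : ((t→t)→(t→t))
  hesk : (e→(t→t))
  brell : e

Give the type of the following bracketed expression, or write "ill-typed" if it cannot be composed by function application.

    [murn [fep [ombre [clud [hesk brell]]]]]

[hesk brell]: functor hesk : (e→(t→t)), argument brell : e; result (t→t).
[clud [hesk brell]]: functor clud : ((t→t)→(t→t)), argument [hesk brell] : (t→t); result (t→t).
[ombre [clud [hesk brell]]]: functor [clud [hesk brell]] : (t→t), argument ombre : t; result t.
[fep [ombre [clud [hesk brell]]]]: functor fep : (t→(t→(e→e))), argument [ombre [clud [hesk brell]]] : t; result (t→(e→e)).
[murn [fep [ombre [clud [hesk brell]]]]]: functor murn : ((t→(e→e))→(t→t)), argument [fep [ombre [clud [hesk brell]]]] : (t→(e→e)); result (t→t).

(t→t)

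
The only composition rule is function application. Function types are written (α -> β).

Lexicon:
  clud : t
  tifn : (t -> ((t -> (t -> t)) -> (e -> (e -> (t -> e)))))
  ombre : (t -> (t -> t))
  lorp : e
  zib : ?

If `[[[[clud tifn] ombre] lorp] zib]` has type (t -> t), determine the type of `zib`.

((e -> (t -> e)) -> (t -> t))

For [[[[clud tifn] ombre] lorp] zib] to have type (t -> t) with [[[clud tifn] ombre] lorp] of type (e -> (t -> e)), zib must be the function: zib : ((e -> (t -> e)) -> (t -> t)).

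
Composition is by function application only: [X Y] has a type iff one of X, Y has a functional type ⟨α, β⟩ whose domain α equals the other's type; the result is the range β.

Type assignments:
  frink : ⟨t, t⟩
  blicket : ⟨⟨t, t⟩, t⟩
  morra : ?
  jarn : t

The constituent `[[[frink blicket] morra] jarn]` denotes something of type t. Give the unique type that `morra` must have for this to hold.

At [[[frink blicket] morra] jarn] (required: t): jarn is t, which is not a function with range t; hence [[frink blicket] morra] is the functor — type ⟨t, t⟩.
At [[frink blicket] morra] (required: ⟨t, t⟩): [frink blicket] is t, which is not a function with range ⟨t, t⟩; hence morra is the functor — type ⟨t, ⟨t, t⟩⟩.

⟨t, ⟨t, t⟩⟩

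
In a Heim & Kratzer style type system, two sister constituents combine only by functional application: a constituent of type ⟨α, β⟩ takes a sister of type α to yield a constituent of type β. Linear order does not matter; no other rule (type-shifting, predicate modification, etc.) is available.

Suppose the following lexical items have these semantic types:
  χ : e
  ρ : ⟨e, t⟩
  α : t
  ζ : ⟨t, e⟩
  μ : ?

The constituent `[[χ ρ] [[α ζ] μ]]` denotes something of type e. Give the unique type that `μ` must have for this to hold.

[[χ ρ] [[α ζ] μ]] must have type e. The sister [χ ρ] has type t; that is not a function onto e, so [[α ζ] μ] must be the functor, of type ⟨t, e⟩.
[[α ζ] μ] must have type ⟨t, e⟩. The sister [α ζ] has type e; that is not a function onto ⟨t, e⟩, so μ must be the functor, of type ⟨e, ⟨t, e⟩⟩.

⟨e, ⟨t, e⟩⟩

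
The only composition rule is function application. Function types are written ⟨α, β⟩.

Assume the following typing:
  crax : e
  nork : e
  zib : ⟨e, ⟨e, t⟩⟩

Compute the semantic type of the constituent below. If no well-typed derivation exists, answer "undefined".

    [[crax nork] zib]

At [crax nork]: neither e nor e can take the other as argument; the node is ill-typed.

undefined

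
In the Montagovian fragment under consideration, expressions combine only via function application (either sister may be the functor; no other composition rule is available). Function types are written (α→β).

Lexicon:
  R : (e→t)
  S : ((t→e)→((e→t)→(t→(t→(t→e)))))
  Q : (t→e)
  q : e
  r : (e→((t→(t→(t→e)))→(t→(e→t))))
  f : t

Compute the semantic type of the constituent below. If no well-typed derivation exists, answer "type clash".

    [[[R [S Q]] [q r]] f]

(e→t)

[S Q]: S is ((t→e)→((e→t)→(t→(t→(t→e))))), Q is (t→e); result ((e→t)→(t→(t→(t→e)))).
[R [S Q]]: [S Q] is ((e→t)→(t→(t→(t→e)))), R is (e→t); result (t→(t→(t→e))).
[q r]: r is (e→((t→(t→(t→e)))→(t→(e→t)))), q is e; result ((t→(t→(t→e)))→(t→(e→t))).
[[R [S Q]] [q r]]: [q r] is ((t→(t→(t→e)))→(t→(e→t))), [R [S Q]] is (t→(t→(t→e))); result (t→(e→t)).
[[[R [S Q]] [q r]] f]: [[R [S Q]] [q r]] is (t→(e→t)), f is t; result (e→t).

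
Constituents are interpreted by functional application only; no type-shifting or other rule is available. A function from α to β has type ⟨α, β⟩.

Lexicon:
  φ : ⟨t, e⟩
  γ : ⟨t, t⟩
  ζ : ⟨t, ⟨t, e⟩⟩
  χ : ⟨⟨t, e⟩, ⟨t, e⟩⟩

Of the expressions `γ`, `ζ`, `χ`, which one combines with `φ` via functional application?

γ : ⟨t, t⟩ — no; φ wants t, and γ wants t.
ζ : ⟨t, ⟨t, e⟩⟩ — no; φ wants t, and ζ wants t.
χ — combines: χ : ⟨⟨t, e⟩, ⟨t, e⟩⟩ takes φ : ⟨t, e⟩ as argument, giving ⟨t, e⟩.

χ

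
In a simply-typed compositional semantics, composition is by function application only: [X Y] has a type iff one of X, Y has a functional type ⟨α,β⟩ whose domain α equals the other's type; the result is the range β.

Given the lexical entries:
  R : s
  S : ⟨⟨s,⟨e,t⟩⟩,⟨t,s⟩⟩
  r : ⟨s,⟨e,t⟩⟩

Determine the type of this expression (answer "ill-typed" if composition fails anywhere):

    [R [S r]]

ill-typed

[S r] — S of type ⟨⟨s,⟨e,t⟩⟩,⟨t,s⟩⟩ combines with r of type ⟨s,⟨e,t⟩⟩: type ⟨t,s⟩.
[R [S r]]: s with ⟨t,s⟩ — neither is a function whose domain matches the other; composition fails here.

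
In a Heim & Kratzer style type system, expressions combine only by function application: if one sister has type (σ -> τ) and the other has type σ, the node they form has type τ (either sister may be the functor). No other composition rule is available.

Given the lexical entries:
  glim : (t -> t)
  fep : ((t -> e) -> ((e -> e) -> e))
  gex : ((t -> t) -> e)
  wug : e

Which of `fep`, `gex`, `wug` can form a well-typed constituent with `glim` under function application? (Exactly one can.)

fep : ((t -> e) -> ((e -> e) -> e)) — glim needs t; fep needs (t -> e); neither fits.
gex — combines: gex : ((t -> t) -> e) takes glim : (t -> t) as argument, giving e.
wug : e — glim needs t; wug needs nothing (atomic); neither fits.

gex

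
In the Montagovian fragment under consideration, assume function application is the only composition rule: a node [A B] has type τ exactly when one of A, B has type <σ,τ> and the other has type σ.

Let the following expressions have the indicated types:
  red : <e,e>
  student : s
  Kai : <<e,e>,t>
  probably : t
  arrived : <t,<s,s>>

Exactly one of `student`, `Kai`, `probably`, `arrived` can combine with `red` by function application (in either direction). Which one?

student : s — red needs e; student needs nothing (atomic); neither fits.
Kai — combines: Kai : <<e,e>,t> takes red : <e,e> as argument, giving t.
probably : t — red needs e; probably needs nothing (atomic); neither fits.
arrived : <t,<s,s>> — red needs e; arrived needs t; neither fits.

Kai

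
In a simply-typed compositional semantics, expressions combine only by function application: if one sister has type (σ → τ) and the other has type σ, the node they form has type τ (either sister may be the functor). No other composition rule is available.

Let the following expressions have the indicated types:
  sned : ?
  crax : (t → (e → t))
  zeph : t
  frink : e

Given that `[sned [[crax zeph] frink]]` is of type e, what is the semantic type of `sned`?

(t → e)

[sned [[crax zeph] frink]] is required to be e. [[crax zeph] frink] : t cannot yield e as functor, so sned : (t → e).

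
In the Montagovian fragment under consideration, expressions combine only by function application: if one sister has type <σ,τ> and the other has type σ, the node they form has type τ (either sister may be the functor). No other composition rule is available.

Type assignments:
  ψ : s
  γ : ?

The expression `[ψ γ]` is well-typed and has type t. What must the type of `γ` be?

For [ψ γ] to have type t with ψ of type s, γ must be the function: γ : <s,t>.

<s,t>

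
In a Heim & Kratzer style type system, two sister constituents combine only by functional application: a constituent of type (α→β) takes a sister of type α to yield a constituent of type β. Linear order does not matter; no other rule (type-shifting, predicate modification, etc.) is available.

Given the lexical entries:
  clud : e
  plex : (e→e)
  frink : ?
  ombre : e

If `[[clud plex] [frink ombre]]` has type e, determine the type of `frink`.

(e→(e→e))

[[clud plex] [frink ombre]] must have type e. The sister [clud plex] has type e; that is not a function onto e, so [frink ombre] must be the functor, of type (e→e).
[frink ombre] must have type (e→e). The sister ombre has type e; that is not a function onto (e→e), so frink must be the functor, of type (e→(e→e)).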